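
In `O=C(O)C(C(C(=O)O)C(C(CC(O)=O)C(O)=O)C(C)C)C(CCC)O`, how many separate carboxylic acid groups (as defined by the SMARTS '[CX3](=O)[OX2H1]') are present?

[CX3](=O)[OX2H1] is the SMARTS for a carboxylic acid: an sp2 carbon double-bonded to O and single-bonded to an -OH oxygen.
The molecule carries 4 separate instances of a carboxylic acid group (-C(=O)OH) meeting every constraint; each maps to a distinct set of atoms, giving 4 matches.

4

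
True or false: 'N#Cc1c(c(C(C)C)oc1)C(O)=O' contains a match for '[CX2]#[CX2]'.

The pattern [CX2]#[CX2] describes a carbon-carbon triple bond — an alkyne.
The closest candidate here is a nitrile (-C#N), but the triple bond is C#N, not C#C. No other fragment satisfies the full query, so there is no match.

False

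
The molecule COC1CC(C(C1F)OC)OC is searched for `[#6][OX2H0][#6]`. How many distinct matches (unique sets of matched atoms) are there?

3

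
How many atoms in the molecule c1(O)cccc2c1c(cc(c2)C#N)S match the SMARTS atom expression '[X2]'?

3

The query [X2] means: any atom with exactly two total connections (bonds + H).
Check the 14 heavy atoms by environment: 10× c (aromatic, X3) → no; 1× S (X2) → match; 1× O (X2) → match; 1× C (X2) → match; 1× N (X1) → no.
Summing the matching environments: 1 + 1 + 1 = 3 matching atoms.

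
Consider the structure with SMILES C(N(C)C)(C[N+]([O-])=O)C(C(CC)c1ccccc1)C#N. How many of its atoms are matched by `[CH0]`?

1

Check the 20 heavy atoms by environment: 2× C (H2) → no; 3× C (H1) → no; 3× C (H3) → no; 1× N (charge +1, H0) → no; 1× O (charge -1, H0) → no; 1× O (H0) → no; 1× c (aromatic, H0) → no; 5× c (aromatic, H1) → no; 2× N (H0) → no; 1× C (H0) → match.
That gives 1 matching atom.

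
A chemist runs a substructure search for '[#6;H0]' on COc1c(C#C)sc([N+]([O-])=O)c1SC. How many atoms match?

5

The query [#6;H0] means: any carbon with no attached hydrogen.
Check the 14 heavy atoms by environment: 1× s (aromatic, H0) → no; 4× c (aromatic, H0) → match; 1× C (H0) → match; 1× C (H1) → no; 1× S (H0) → no; 2× C (H3) → no; 2× O (H0) → no; 1× N (charge +1, H0) → no; 1× O (charge -1, H0) → no.
Summing the matching environments: 4 + 1 = 5 matching atoms.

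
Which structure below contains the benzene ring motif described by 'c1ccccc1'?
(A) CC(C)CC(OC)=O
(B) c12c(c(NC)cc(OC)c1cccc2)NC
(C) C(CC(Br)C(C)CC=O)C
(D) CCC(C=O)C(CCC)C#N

B

c1ccccc1 describes six aromatic carbons in a ring (a benzene ring).
(A) has a methyl group (-CH3) but no six-membered all-carbon aromatic ring is present.
(B) contains the required atom environment, so the pattern matches.
(C) has a methyl group (-CH3) but no six-membered all-carbon aromatic ring is present.
(D) has a methyl group (-CH3) but no six-membered all-carbon aromatic ring is present.
So the answer is (B).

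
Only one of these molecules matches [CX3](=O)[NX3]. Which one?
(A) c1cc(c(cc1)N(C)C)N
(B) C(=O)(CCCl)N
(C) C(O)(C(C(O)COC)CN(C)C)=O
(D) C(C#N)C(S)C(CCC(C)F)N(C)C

[CX3](=O)[NX3] describes a carbonyl carbon bonded to a trivalent nitrogen (an amide).
(A) has a primary amino group (-NH2) but the -NH2 is not attached to a carbonyl carbon.
(B) contains a primary amide (-C(=O)NH2), which satisfies every atom and bond constraint.
(C) has a carboxylic acid group (-C(=O)OH) but the carbonyl is bonded to O, not to an NX3 nitrogen.
(D) has a nitrile (-C#N) but the nitrile N is NX1 (triple-bonded), not NX3.
So the answer is (B).

B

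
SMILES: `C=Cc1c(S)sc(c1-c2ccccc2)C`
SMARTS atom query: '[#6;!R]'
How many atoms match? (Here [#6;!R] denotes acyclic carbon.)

3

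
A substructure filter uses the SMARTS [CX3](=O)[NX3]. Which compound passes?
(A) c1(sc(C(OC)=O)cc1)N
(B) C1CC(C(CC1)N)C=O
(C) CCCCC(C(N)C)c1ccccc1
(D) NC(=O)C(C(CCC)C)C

[CX3](=O)[NX3] describes a carbonyl carbon bonded to a trivalent nitrogen (an amide).
(A) has a primary amino group (-NH2) but the -NH2 is not attached to a carbonyl carbon.
(B) has a primary amino group (-NH2) but the -NH2 is not attached to a carbonyl carbon.
(C) has a primary amino group (-NH2) but the -NH2 is not attached to a carbonyl carbon.
(D) contains a primary amide (-C(=O)NH2), which satisfies every atom and bond constraint.
So the answer is (D).

D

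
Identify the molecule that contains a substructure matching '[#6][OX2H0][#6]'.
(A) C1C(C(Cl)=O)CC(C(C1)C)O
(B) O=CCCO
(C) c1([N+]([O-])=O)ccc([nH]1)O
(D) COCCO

D

[#6][OX2H0][#6] describes an aliphatic oxygen bridging two carbons with no H on the oxygen (an ether).
(A) has a hydroxyl group (-OH) but the oxygen has H1, not H0 bridging two carbons.
(B) has a hydroxyl group (-OH) but the oxygen has H1, not H0 bridging two carbons.
(C) has a hydroxyl group (-OH) but the oxygen has H1, not H0 bridging two carbons.
(D) contains a methoxy ether (-OCH3), which satisfies every atom and bond constraint.
So the answer is (D).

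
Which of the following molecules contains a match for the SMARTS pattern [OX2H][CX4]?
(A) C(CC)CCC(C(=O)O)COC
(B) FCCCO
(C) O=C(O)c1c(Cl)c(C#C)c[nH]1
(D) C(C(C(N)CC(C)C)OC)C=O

B

[OX2H][CX4] describes a hydroxyl oxygen bound to an sp3 (X4) carbon (an aliphatic alcohol).
(A) has a carboxylic acid group (-C(=O)OH) but the -OH is on a CX3 carbonyl carbon, not a CX4 carbon.
(B) contains a hydroxyl group (-OH), which satisfies every atom and bond constraint.
(C) has a carboxylic acid group (-C(=O)OH) but the -OH is on a CX3 carbonyl carbon, not a CX4 carbon.
(D) has a methoxy ether (-OCH3) but the oxygen has H0 (ether), not H1.
So the answer is (B).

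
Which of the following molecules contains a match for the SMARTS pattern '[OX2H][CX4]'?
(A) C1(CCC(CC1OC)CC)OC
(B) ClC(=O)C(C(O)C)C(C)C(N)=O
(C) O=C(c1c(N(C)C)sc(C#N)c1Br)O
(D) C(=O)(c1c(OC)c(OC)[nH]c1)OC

B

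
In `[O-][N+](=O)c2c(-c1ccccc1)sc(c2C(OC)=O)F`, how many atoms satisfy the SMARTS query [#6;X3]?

11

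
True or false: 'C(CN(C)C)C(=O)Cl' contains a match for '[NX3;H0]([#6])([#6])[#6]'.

True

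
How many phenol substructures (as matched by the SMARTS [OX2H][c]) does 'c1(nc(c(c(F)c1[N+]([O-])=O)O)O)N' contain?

2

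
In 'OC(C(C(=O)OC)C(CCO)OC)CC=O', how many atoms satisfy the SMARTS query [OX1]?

The query [OX1] means: aliphatic oxygen with one total connection — typically a carbonyl =O or an oxide.
Check the 16 heavy atoms by environment: 8× C (X4) → no; 4× O (X2) → no; 2× C (X3) → no; 2× O (X1) → match.
That gives 2 matching atoms.

2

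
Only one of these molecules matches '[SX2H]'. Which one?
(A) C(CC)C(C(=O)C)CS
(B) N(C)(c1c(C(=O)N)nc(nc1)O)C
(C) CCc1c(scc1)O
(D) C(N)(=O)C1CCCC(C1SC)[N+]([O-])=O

[SX2H] describes an aliphatic sulfur with two connections, one being H (a thiol).
(A) contains a thiol (-SH), which satisfies every atom and bond constraint.
(B) has a hydroxyl group (-OH) but it is an -OH, not an -SH.
(C) has a hydroxyl group (-OH) but it is an -OH, not an -SH.
(D) has a methylthio ether (-SCH3) but the sulfur has H0 (bonded to two carbons), not H1.
So the answer is (A).

A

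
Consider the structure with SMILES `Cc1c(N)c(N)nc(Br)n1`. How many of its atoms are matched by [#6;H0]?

The query [#6;H0] means: any carbon with no attached hydrogen.
Check the 10 heavy atoms by environment: 2× n (aromatic, H0) → no; 4× c (aromatic, H0) → match; 1× C (H3) → no; 2× N (H2) → no; 1× Br (H0) → no.
That gives 4 matching atoms.

4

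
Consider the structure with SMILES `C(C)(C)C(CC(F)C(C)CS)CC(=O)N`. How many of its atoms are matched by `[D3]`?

Check the 15 heavy atoms by environment: 3× C (D2) → no; 5× C (D3) → match; 1× O (D1) → no; 1× N (D1) → no; 1× S (D1) → no; 3× C (D1) → no; 1× F (D1) → no.
That gives 5 matching atoms.

5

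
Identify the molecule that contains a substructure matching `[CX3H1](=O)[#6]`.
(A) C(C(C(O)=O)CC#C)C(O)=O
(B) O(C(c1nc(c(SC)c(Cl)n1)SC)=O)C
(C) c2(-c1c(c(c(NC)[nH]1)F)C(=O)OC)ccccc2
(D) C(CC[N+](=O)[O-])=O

D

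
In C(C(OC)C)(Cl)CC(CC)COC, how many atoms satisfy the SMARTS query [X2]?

2

Check the 13 heavy atoms by environment: 10× C (X4) → no; 2× O (X2) → match; 1× Cl (X1) → no.
That gives 2 matching atoms.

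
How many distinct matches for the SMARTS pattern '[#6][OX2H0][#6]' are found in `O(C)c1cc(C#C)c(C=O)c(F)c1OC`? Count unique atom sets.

2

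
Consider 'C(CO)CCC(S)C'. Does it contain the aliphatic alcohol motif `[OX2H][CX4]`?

Yes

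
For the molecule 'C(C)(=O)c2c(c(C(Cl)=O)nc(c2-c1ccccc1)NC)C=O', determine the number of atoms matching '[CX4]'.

2

The query [CX4] means: C with X4: aliphatic carbon with exactly 4 total connections (bonds + H).
Check the 22 heavy atoms by environment: 1× n (aromatic, X2) → no; 11× c (aromatic, X3) → no; 3× C (X3) → no; 3× O (X1) → no; 1× Cl (X1) → no; 1× N (X3) → no; 2× C (X4) → match.
That gives 2 matching atoms.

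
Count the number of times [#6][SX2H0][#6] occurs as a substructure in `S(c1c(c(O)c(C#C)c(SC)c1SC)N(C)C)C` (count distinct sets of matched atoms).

3

[#6][SX2H0][#6] is the SMARTS for a thioether: an aliphatic sulfur bridging two carbons with no H on the sulfur.
The molecule carries 3 separate instances of a methylthio ether (-SCH3) meeting every constraint; each maps to a distinct set of atoms, giving 3 matches.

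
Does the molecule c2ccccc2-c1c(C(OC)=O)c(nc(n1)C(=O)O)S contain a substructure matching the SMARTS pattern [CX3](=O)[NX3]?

The pattern [CX3](=O)[NX3] describes a carbonyl carbon bonded to a trivalent nitrogen — an amide.
The closest candidate here is a methyl-ester group (-C(=O)OCH3), but the carbonyl is bonded to O, not to an NX3 nitrogen. No other fragment satisfies the full query, so there is no match.

No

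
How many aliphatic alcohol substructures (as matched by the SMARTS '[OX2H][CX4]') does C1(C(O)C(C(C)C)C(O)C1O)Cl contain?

3

[OX2H][CX4] is the SMARTS for an aliphatic alcohol: a hydroxyl oxygen bound to an sp3 (X4) carbon.
The molecule carries 3 separate instances of a hydroxyl group (-OH) meeting every constraint; each maps to a distinct set of atoms, giving 3 matches.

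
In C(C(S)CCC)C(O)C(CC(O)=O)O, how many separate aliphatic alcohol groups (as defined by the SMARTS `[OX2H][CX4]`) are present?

2

[OX2H][CX4] is the SMARTS for an aliphatic alcohol: a hydroxyl oxygen bound to an sp3 (X4) carbon.
The molecule carries 2 separate instances of a hydroxyl group (-OH) meeting every constraint; each maps to a distinct set of atoms, giving 2 matches.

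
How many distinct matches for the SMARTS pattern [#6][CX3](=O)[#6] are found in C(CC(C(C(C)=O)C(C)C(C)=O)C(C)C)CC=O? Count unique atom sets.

[#6][CX3](=O)[#6] is the SMARTS for a ketone: a carbonyl carbon (no H) flanked by two carbons.
The molecule carries 2 separate instances of an acetyl/ketone group (-C(=O)CH3) meeting every constraint; each maps to a distinct set of atoms, giving 2 matches.

2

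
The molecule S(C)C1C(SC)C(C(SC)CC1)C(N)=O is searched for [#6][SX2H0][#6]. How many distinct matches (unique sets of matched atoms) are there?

[#6][SX2H0][#6] is the SMARTS for a thioether: an aliphatic sulfur bridging two carbons with no H on the sulfur.
The molecule carries 3 separate instances of a methylthio ether (-SCH3) meeting every constraint; each maps to a distinct set of atoms, giving 3 matches.

3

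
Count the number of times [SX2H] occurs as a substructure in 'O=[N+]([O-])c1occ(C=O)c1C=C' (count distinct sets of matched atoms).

[SX2H] is the SMARTS for a thiol: an aliphatic sulfur with two connections, one being H.
No fragment in the molecule satisfies every constraint, giving 0 matches.

0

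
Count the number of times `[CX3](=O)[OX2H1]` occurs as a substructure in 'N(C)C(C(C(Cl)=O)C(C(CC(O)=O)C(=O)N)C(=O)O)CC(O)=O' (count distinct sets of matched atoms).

[CX3](=O)[OX2H1] is the SMARTS for a carboxylic acid: an sp2 carbon double-bonded to O and single-bonded to an -OH oxygen.
The molecule carries 3 separate instances of a carboxylic acid group (-C(=O)OH) meeting every constraint; each maps to a distinct set of atoms, giving 3 matches.

3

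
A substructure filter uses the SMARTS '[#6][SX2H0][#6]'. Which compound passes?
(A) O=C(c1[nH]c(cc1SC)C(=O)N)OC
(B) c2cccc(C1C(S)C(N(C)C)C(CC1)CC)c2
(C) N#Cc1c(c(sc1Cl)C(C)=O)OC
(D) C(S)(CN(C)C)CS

A

[#6][SX2H0][#6] describes an aliphatic sulfur bridging two carbons with no H on the sulfur (a thioether).
(A) contains a methylthio ether (-SCH3), which satisfies every atom and bond constraint.
(B) has a thiol (-SH) but the sulfur has H1, not H0 bridging two carbons.
(C) has a methoxy ether (-OCH3) but the bridging atom is O, not S.
(D) has a thiol (-SH) but the sulfur has H1, not H0 bridging two carbons.
So the answer is (A).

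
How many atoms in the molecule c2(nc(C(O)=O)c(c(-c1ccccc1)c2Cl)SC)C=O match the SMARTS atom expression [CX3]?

2

The query [CX3] means: C with X3: aliphatic carbon with exactly 3 total connections.
Check the 20 heavy atoms by environment: 1× n (aromatic, X2) → no; 11× c (aromatic, X3) → no; 1× Cl (X1) → no; 2× C (X3) → match; 2× O (X1) → no; 1× S (X2) → no; 1× C (X4) → no; 1× O (X2) → no.
That gives 2 matching atoms.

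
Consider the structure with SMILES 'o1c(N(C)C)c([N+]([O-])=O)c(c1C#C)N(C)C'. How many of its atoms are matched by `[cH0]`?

4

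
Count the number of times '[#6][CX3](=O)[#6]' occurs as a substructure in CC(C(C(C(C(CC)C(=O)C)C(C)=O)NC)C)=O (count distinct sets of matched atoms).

[#6][CX3](=O)[#6] is the SMARTS for a ketone: a carbonyl carbon (no H) flanked by two carbons.
The molecule carries 3 separate instances of an acetyl/ketone group (-C(=O)CH3) meeting every constraint; each maps to a distinct set of atoms, giving 3 matches.

3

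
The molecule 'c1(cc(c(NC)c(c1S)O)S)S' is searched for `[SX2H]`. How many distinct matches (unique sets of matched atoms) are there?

3

[SX2H] is the SMARTS for a thiol: an aliphatic sulfur with two connections, one being H.
The molecule carries 3 separate instances of a thiol (-SH) meeting every constraint; each maps to a distinct set of atoms, giving 3 matches.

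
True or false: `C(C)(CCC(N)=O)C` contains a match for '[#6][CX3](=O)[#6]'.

The pattern [#6][CX3](=O)[#6] describes a carbonyl carbon (no H) flanked by two carbons — a ketone.
The closest candidate here is a primary amide (-C(=O)NH2), but one neighbour of the carbonyl carbon is N, not C. No other fragment satisfies the full query, so there is no match.

False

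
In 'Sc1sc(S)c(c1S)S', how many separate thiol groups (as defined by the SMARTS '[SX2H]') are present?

4

[SX2H] is the SMARTS for a thiol: an aliphatic sulfur with two connections, one being H.
The molecule carries 4 separate instances of a thiol (-SH) meeting every constraint; each maps to a distinct set of atoms, giving 4 matches.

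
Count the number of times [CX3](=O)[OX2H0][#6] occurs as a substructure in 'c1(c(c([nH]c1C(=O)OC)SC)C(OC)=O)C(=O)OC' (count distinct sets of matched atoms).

[CX3](=O)[OX2H0][#6] is the SMARTS for an ester: a carbonyl carbon bonded to an oxygen that is itself bonded to carbon (no H on that O).
The molecule carries 3 separate instances of a methyl-ester group (-C(=O)OCH3) meeting every constraint; each maps to a distinct set of atoms, giving 3 matches.

3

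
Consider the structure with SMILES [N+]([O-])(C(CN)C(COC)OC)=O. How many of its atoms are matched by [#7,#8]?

6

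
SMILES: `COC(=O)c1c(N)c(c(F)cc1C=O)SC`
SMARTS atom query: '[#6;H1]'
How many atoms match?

2

The query [#6;H1] means: any carbon bearing exactly one hydrogen.
Check the 16 heavy atoms by environment: 5× c (aromatic, H0) → no; 1× c (aromatic, H1) → match; 1× C (H0) → no; 3× O (H0) → no; 2× C (H3) → no; 1× S (H0) → no; 1× C (H1) → match; 1× N (H2) → no; 1× F (H0) → no.
Summing the matching environments: 1 + 1 = 2 matching atoms.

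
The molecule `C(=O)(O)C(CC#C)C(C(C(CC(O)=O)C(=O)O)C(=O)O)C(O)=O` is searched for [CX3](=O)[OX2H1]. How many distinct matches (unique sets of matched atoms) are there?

[CX3](=O)[OX2H1] is the SMARTS for a carboxylic acid: an sp2 carbon double-bonded to O and single-bonded to an -OH oxygen.
The molecule carries 5 separate instances of a carboxylic acid group (-C(=O)OH) meeting every constraint; each maps to a distinct set of atoms, giving 5 matches.

5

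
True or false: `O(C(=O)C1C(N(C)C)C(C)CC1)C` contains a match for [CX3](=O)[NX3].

The pattern [CX3](=O)[NX3] describes a carbonyl carbon bonded to a trivalent nitrogen — an amide.
The closest candidate here is a methyl-ester group (-C(=O)OCH3), but the carbonyl is bonded to O, not to an NX3 nitrogen. No other fragment satisfies the full query, so there is no match.

False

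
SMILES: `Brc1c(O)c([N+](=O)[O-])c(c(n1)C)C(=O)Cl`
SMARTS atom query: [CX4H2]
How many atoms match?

0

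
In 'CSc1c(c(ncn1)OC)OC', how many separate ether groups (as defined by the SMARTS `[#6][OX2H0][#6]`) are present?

2

[#6][OX2H0][#6] is the SMARTS for an ether: an aliphatic oxygen bridging two carbons with no H on the oxygen.
The molecule carries 2 separate instances of a methoxy ether (-OCH3) meeting every constraint; each maps to a distinct set of atoms, giving 2 matches.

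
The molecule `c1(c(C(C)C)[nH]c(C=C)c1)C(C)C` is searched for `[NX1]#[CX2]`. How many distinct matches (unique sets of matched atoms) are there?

0

[NX1]#[CX2] is the SMARTS for a nitrile: a nitrogen triple-bonded to a two-connected carbon.
No fragment in the molecule satisfies every constraint, giving 0 matches.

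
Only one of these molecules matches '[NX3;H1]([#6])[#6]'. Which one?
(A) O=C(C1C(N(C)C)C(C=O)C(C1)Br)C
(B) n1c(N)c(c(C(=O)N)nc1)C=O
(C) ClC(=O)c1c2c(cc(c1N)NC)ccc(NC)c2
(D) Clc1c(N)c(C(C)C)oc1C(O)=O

C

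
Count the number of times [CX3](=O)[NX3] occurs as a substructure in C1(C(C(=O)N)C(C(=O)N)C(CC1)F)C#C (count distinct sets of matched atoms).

[CX3](=O)[NX3] is the SMARTS for an amide: a carbonyl carbon bonded to a trivalent nitrogen.
The molecule carries 2 separate instances of a primary amide (-C(=O)NH2) meeting every constraint; each maps to a distinct set of atoms, giving 2 matches.

2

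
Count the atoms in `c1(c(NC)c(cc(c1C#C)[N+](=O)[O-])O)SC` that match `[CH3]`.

2

Check the 16 heavy atoms by environment: 5× c (aromatic, H0) → no; 1× c (aromatic, H1) → no; 1× S (H0) → no; 2× C (H3) → match; 1× N (H1) → no; 1× O (H1) → no; 1× C (H0) → no; 1× C (H1) → no; 1× N (charge +1, H0) → no; 1× O (charge -1, H0) → no; 1× O (H0) → no.
That gives 2 matching atoms.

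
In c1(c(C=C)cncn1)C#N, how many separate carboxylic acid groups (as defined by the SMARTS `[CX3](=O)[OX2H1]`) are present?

0

[CX3](=O)[OX2H1] is the SMARTS for a carboxylic acid: an sp2 carbon double-bonded to O and single-bonded to an -OH oxygen.
No fragment in the molecule satisfies every constraint, giving 0 matches.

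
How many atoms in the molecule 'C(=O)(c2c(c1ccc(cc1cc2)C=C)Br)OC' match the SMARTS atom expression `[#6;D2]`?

Check the 17 heavy atoms by environment: 5× c (aromatic, D3) → no; 5× c (aromatic, D2) → match; 1× C (D3) → no; 1× O (D1) → no; 1× O (D2) → no; 2× C (D1) → no; 1× Br (D1) → no; 1× C (D2) → match.
Summing the matching environments: 5 + 1 = 6 matching atoms.

6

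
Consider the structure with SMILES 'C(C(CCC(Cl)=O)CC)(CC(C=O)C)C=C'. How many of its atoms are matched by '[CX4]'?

9

Check the 16 heavy atoms by environment: 9× C (X4) → match; 4× C (X3) → no; 2× O (X1) → no; 1× Cl (X1) → no.
That gives 9 matching atoms.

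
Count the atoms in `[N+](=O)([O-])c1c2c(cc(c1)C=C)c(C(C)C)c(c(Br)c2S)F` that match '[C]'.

5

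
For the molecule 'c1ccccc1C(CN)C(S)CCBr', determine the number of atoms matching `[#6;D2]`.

8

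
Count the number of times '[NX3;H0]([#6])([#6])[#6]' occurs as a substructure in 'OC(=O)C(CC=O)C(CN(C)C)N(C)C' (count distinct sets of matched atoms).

2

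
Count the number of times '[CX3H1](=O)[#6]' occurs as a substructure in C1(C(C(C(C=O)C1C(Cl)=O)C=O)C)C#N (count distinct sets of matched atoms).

2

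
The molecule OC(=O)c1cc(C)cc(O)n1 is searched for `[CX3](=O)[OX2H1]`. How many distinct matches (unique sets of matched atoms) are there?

[CX3](=O)[OX2H1] is the SMARTS for a carboxylic acid: an sp2 carbon double-bonded to O and single-bonded to an -OH oxygen.
Exactly one fragment in the molecule meets all constraints, giving 1 match.

1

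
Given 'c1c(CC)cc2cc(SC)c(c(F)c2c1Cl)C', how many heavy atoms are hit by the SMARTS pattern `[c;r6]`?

10

The query [c;r6] means: aromatic carbon that belongs to a six-membered ring.
Check the 17 heavy atoms by environment: 10× c (aromatic, in 6-ring) → match; 4× C (acyclic) → no; 1× Cl (acyclic) → no; 1× S (acyclic) → no; 1× F (acyclic) → no.
That gives 10 matching atoms.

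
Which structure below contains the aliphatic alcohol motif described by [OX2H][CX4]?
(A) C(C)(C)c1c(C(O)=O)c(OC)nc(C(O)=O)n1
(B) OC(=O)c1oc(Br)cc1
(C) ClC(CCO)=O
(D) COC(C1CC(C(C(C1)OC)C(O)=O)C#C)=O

C

[OX2H][CX4] describes a hydroxyl oxygen bound to an sp3 (X4) carbon (an aliphatic alcohol).
(A) has a carboxylic acid group (-C(=O)OH) but the -OH is on a CX3 carbonyl carbon, not a CX4 carbon.
(B) has a carboxylic acid group (-C(=O)OH) but the -OH is on a CX3 carbonyl carbon, not a CX4 carbon.
(C) contains a hydroxyl group (-OH), which satisfies every atom and bond constraint.
(D) has a methoxy ether (-OCH3) but the oxygen has H0 (ether), not H1.
So the answer is (C).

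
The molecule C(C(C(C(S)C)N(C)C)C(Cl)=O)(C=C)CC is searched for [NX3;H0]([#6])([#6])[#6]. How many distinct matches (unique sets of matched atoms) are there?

1

[NX3;H0]([#6])([#6])[#6] is the SMARTS for a tertiary amine: a trivalent nitrogen with no H, bonded to three carbons.
Exactly one fragment in the molecule meets all constraints, giving 1 match.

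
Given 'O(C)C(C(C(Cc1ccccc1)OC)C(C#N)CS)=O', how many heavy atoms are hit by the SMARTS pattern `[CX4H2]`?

2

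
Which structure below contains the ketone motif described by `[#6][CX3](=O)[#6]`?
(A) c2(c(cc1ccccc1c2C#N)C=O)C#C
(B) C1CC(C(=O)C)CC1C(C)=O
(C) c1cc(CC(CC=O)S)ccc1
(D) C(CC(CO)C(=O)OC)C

B

[#6][CX3](=O)[#6] describes a carbonyl carbon (no H) flanked by two carbons (a ketone).
(A) has an aldehyde (-CHO) but the carbonyl carbon has H1, so it is not flanked by two carbons.
(B) contains an acetyl/ketone group (-C(=O)CH3), which satisfies every atom and bond constraint.
(C) has an aldehyde (-CHO) but the carbonyl carbon has H1, so it is not flanked by two carbons.
(D) has a methyl-ester group (-C(=O)OCH3) but one neighbour of the carbonyl carbon is O, not C.
So the answer is (B).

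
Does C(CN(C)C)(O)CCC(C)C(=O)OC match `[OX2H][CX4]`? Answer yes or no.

Yes

The pattern [OX2H][CX4] describes a hydroxyl oxygen bound to an sp3 (X4) carbon — an aliphatic alcohol.
The molecule carries a hydroxyl group (-OH), whose atoms satisfy every constraint of the query, so the pattern matches.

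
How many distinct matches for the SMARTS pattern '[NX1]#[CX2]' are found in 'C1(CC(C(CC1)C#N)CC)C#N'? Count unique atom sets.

2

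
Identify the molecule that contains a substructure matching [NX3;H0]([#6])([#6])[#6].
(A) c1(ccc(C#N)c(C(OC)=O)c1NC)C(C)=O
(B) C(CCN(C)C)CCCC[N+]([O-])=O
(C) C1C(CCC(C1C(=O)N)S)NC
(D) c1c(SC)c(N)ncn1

[NX3;H0]([#6])([#6])[#6] describes a trivalent nitrogen with no H, bonded to three carbons (a tertiary amine).
(A) has an N-methylamino group (-NHCH3) but the nitrogen still has one H (H1), not H0.
(B) contains a dimethylamino group (-N(CH3)2), which satisfies every atom and bond constraint.
(C) has an N-methylamino group (-NHCH3) but the nitrogen still has one H (H1), not H0.
(D) has a primary amino group (-NH2) but the nitrogen has H2, not H0 with three carbons.
So the answer is (B).

B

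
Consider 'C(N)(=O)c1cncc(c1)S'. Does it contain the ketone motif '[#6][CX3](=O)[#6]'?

No

The pattern [#6][CX3](=O)[#6] describes a carbonyl carbon (no H) flanked by two carbons — a ketone.
The closest candidate here is a primary amide (-C(=O)NH2), but one neighbour of the carbonyl carbon is N, not C. No other fragment satisfies the full query, so there is no match.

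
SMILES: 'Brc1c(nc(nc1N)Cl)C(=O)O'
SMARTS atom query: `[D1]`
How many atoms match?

5

The query [D1] means: atom with exactly one heavy-atom neighbour (degree 1).
Check the 12 heavy atoms by environment: 2× n (aromatic, D2) → no; 4× c (aromatic, D3) → no; 1× Cl (D1) → match; 1× C (D3) → no; 2× O (D1) → match; 1× Br (D1) → match; 1× N (D1) → match.
Summing the matching environments: 1 + 2 + 1 + 1 = 5 matching atoms.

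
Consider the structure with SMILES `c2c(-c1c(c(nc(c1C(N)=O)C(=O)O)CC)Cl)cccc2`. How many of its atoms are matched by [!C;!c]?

6

The query [!C;!c] means: neither aliphatic nor aromatic carbon — same as [!#6].
Check the 21 heavy atoms by environment: 1× n (aromatic) → match; 11× c (aromatic) → no; 4× C → no; 1× Cl → match; 3× O → match; 1× N → match.
Summing the matching environments: 1 + 1 + 3 + 1 = 6 matching atoms.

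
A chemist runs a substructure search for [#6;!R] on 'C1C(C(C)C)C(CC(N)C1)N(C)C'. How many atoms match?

5

Check the 13 heavy atoms by environment: 6× C (in 6-ring) → no; 2× N (acyclic) → no; 5× C (acyclic) → match.
That gives 5 matching atoms.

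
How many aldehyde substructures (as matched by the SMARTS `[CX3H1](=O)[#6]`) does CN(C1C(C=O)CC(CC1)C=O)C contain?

2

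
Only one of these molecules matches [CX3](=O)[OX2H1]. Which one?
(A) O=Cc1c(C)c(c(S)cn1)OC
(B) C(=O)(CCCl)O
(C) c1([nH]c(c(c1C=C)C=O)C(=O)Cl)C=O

B

[CX3](=O)[OX2H1] describes an sp2 carbon double-bonded to O and single-bonded to an -OH oxygen (a carboxylic acid).
(A) has an aldehyde (-CHO) but there is no singly-bonded oxygen on the carbonyl carbon.
(B) contains a carboxylic acid group (-C(=O)OH), which satisfies every atom and bond constraint.
(C) has an acyl chloride (-C(=O)Cl) but the carbonyl is bonded to Cl, not to an -OH oxygen.
So the answer is (B).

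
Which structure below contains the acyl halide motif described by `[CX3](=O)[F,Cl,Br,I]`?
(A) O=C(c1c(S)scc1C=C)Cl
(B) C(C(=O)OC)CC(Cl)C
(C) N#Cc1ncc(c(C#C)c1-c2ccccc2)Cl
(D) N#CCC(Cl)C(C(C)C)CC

A

[CX3](=O)[F,Cl,Br,I] describes a carbonyl carbon bonded to a halogen (an acyl halide).
(A) contains an acyl chloride (-C(=O)Cl), which satisfies every atom and bond constraint.
(B) has a chloro substituent but the Cl is not on a carbonyl carbon.
(C) has a chloro substituent but the Cl is not on a carbonyl carbon.
(D) has a chloro substituent but the Cl is not on a carbonyl carbon.
So the answer is (A).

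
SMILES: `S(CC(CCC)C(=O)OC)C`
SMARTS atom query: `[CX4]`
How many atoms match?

7

The query [CX4] means: C with X4: aliphatic carbon with exactly 4 total connections (bonds + H).
Check the 11 heavy atoms by environment: 7× C (X4) → match; 1× C (X3) → no; 1× O (X1) → no; 1× O (X2) → no; 1× S (X2) → no.
That gives 7 matching atoms.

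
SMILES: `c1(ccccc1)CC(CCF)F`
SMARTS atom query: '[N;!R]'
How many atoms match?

0

The query [N;!R] means: aliphatic nitrogen not in a ring.
Check the 12 heavy atoms by environment: 4× C (acyclic) → no; 2× F (acyclic) → no; 6× c (aromatic, in 6-ring) → no.
No environment satisfies the query, so 0 matching atoms.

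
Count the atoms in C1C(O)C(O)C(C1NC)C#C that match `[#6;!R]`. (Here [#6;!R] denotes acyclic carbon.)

The query [#6;!R] means: carbon not in any ring.
Check the 11 heavy atoms by environment: 5× C (in 5-ring) → no; 1× N (acyclic) → no; 3× C (acyclic) → match; 2× O (acyclic) → no.
That gives 3 matching atoms.

3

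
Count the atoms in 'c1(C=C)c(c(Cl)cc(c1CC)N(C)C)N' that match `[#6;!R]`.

6

The query [#6;!R] means: carbon not in any ring.
Check the 15 heavy atoms by environment: 6× c (aromatic, in 6-ring) → no; 2× N (acyclic) → no; 6× C (acyclic) → match; 1× Cl (acyclic) → no.
That gives 6 matching atoms.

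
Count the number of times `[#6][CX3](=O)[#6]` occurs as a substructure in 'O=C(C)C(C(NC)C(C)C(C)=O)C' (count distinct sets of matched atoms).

[#6][CX3](=O)[#6] is the SMARTS for a ketone: a carbonyl carbon (no H) flanked by two carbons.
The molecule carries 2 separate instances of an acetyl/ketone group (-C(=O)CH3) meeting every constraint; each maps to a distinct set of atoms, giving 2 matches.

2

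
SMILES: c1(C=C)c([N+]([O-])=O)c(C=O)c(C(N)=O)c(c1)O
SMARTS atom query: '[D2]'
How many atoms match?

The query [D2] means: atom with exactly two heavy-atom neighbours.
Check the 17 heavy atoms by environment: 1× c (aromatic, D2) → match; 5× c (aromatic, D3) → no; 4× O (D1) → no; 2× C (D2) → match; 1× C (D1) → no; 1× N (charge +1, D3) → no; 1× O (charge -1, D1) → no; 1× C (D3) → no; 1× N (D1) → no.
Summing the matching environments: 1 + 2 = 3 matching atoms.

3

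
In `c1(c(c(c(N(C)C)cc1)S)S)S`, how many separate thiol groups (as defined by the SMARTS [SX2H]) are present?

[SX2H] is the SMARTS for a thiol: an aliphatic sulfur with two connections, one being H.
The molecule carries 3 separate instances of a thiol (-SH) meeting every constraint; each maps to a distinct set of atoms, giving 3 matches.

3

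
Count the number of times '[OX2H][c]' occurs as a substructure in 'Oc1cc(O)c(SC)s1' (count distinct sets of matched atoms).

2

[OX2H][c] is the SMARTS for a phenol: a hydroxyl oxygen attached to an aromatic carbon.
The molecule carries 2 separate instances of a hydroxyl group (-OH) meeting every constraint; each maps to a distinct set of atoms, giving 2 matches.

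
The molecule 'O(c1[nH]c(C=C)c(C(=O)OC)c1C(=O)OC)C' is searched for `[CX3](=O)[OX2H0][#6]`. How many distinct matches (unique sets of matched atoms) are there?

2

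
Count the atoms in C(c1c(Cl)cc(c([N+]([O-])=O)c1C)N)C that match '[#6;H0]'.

The query [#6;H0] means: any carbon with no attached hydrogen.
Check the 14 heavy atoms by environment: 5× c (aromatic, H0) → match; 1× c (aromatic, H1) → no; 1× Cl (H0) → no; 1× C (H2) → no; 2× C (H3) → no; 1× N (H2) → no; 1× N (charge +1, H0) → no; 1× O (charge -1, H0) → no; 1× O (H0) → no.
That gives 5 matching atoms.

5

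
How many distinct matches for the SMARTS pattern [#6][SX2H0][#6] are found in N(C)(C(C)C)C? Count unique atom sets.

[#6][SX2H0][#6] is the SMARTS for a thioether: an aliphatic sulfur bridging two carbons with no H on the sulfur.
No fragment in the molecule satisfies every constraint, giving 0 matches.

0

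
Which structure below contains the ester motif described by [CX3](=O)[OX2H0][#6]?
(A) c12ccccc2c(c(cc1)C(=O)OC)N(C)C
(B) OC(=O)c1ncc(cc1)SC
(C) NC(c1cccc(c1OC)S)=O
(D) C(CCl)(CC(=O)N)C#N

A

[CX3](=O)[OX2H0][#6] describes a carbonyl carbon bonded to an oxygen that is itself bonded to carbon (no H on that O) (an ester).
(A) contains a methyl-ester group (-C(=O)OCH3), which satisfies every atom and bond constraint.
(B) has a carboxylic acid group (-C(=O)OH) but the singly-bonded O carries H (OX2H1, not H0).
(C) has a primary amide (-C(=O)NH2) but the carbonyl is bonded to N, not to an O-C linkage.
(D) has a primary amide (-C(=O)NH2) but the carbonyl is bonded to N, not to an O-C linkage.
So the answer is (A).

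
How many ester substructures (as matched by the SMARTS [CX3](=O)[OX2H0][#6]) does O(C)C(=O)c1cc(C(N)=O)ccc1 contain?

1

[CX3](=O)[OX2H0][#6] is the SMARTS for an ester: a carbonyl carbon bonded to an oxygen that is itself bonded to carbon (no H on that O).
Exactly one fragment in the molecule meets all constraints, giving 1 match.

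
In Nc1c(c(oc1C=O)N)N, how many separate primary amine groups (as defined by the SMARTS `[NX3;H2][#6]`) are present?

3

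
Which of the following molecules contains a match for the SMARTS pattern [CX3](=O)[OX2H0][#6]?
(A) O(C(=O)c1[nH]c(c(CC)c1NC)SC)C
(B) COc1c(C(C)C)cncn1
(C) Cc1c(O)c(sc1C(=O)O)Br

A

[CX3](=O)[OX2H0][#6] describes a carbonyl carbon bonded to an oxygen that is itself bonded to carbon (no H on that O) (an ester).
(A) contains a methyl-ester group (-C(=O)OCH3), which satisfies every atom and bond constraint.
(B) has a methoxy ether (-OCH3) but the ether oxygen is not adjacent to a C=O carbon.
(C) has a carboxylic acid group (-C(=O)OH) but the singly-bonded O carries H (OX2H1, not H0).
So the answer is (A).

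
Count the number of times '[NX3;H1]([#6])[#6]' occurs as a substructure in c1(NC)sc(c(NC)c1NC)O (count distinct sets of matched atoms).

3

[NX3;H1]([#6])[#6] is the SMARTS for a secondary amine: a trivalent nitrogen with one H, bonded to two carbons.
The molecule carries 3 separate instances of an N-methylamino group (-NHCH3) meeting every constraint; each maps to a distinct set of atoms, giving 3 matches.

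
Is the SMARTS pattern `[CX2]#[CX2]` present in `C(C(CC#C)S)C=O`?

Yes

The pattern [CX2]#[CX2] describes a carbon-carbon triple bond — an alkyne.
The molecule carries an ethynyl group (-C#CH), whose atoms satisfy every constraint of the query, so the pattern matches.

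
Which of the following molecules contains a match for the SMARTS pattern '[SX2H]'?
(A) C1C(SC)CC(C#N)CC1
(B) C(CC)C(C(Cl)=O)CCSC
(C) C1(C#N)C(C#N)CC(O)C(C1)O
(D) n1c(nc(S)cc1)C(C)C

D

[SX2H] describes an aliphatic sulfur with two connections, one being H (a thiol).
(A) has a methylthio ether (-SCH3) but the sulfur has H0 (bonded to two carbons), not H1.
(B) has a methylthio ether (-SCH3) but the sulfur has H0 (bonded to two carbons), not H1.
(C) has a hydroxyl group (-OH) but it is an -OH, not an -SH.
(D) contains a thiol (-SH), which satisfies every atom and bond constraint.
So the answer is (D).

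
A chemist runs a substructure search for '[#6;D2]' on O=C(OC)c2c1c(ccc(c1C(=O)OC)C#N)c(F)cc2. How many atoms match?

5

The query [#6;D2] means: any carbon bonded to exactly two heavy atoms.
Check the 21 heavy atoms by environment: 6× c (aromatic, D3) → no; 4× c (aromatic, D2) → match; 1× F (D1) → no; 1× C (D2) → match; 1× N (D1) → no; 2× C (D3) → no; 2× O (D1) → no; 2× O (D2) → no; 2× C (D1) → no.
Summing the matching environments: 4 + 1 = 5 matching atoms.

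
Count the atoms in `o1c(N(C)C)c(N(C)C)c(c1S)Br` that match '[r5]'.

5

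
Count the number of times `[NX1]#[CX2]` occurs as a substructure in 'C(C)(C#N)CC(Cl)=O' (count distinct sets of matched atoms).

1

[NX1]#[CX2] is the SMARTS for a nitrile: a nitrogen triple-bonded to a two-connected carbon.
Exactly one fragment in the molecule meets all constraints, giving 1 match.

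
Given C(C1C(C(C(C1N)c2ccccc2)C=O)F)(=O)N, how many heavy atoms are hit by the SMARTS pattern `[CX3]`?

The query [CX3] means: C with X3: aliphatic carbon with exactly 3 total connections.
Check the 18 heavy atoms by environment: 5× C (X4) → no; 2× C (X3) → match; 2× O (X1) → no; 6× c (aromatic, X3) → no; 1× F (X1) → no; 2× N (X3) → no.
That gives 2 matching atoms.

2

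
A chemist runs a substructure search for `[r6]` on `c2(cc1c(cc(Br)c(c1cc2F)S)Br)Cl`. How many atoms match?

10

The query [r6] means: r6 matches atoms in a six-membered ring.
Check the 15 heavy atoms by environment: 10× c (aromatic, in 6-ring) → match; 2× Br (acyclic) → no; 1× F (acyclic) → no; 1× Cl (acyclic) → no; 1× S (acyclic) → no.
That gives 10 matching atoms.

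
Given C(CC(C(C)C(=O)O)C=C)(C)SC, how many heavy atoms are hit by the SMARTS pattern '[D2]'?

3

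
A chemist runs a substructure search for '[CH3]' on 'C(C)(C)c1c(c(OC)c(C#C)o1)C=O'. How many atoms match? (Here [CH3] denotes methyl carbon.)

3

Check the 14 heavy atoms by environment: 1× o (aromatic, H0) → no; 4× c (aromatic, H0) → no; 3× C (H1) → no; 3× C (H3) → match; 1× C (H0) → no; 2× O (H0) → no.
That gives 3 matching atoms.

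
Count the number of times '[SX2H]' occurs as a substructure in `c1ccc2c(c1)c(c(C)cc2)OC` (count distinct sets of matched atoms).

[SX2H] is the SMARTS for a thiol: an aliphatic sulfur with two connections, one being H.
No fragment in the molecule satisfies every constraint, giving 0 matches.

0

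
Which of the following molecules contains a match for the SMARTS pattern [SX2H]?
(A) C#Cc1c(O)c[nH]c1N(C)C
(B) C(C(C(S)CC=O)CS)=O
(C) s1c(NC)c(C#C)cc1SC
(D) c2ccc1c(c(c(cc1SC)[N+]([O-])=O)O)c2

[SX2H] describes an aliphatic sulfur with two connections, one being H (a thiol).
(A) has a hydroxyl group (-OH) but it is an -OH, not an -SH.
(B) contains a thiol (-SH), which satisfies every atom and bond constraint.
(C) has a methylthio ether (-SCH3) but the sulfur has H0 (bonded to two carbons), not H1.
(D) has a hydroxyl group (-OH) but it is an -OH, not an -SH.
So the answer is (B).

B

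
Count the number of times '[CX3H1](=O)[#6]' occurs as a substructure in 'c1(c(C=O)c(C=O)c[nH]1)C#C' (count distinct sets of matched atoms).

2

[CX3H1](=O)[#6] is the SMARTS for an aldehyde: an sp2 carbon with one H, double-bonded to O and single-bonded to carbon.
The molecule carries 2 separate instances of an aldehyde (-CHO) meeting every constraint; each maps to a distinct set of atoms, giving 2 matches.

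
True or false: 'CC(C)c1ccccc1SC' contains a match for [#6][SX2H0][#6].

True

The pattern [#6][SX2H0][#6] describes an aliphatic sulfur bridging two carbons with no H on the sulfur — a thioether.
The molecule carries a methylthio ether (-SCH3), whose atoms satisfy every constraint of the query, so the pattern matches.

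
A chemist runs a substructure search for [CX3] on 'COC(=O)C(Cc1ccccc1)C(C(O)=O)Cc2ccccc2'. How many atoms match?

2

The query [CX3] means: C with X3: aliphatic carbon with exactly 3 total connections.
Check the 23 heavy atoms by environment: 5× C (X4) → no; 12× c (aromatic, X3) → no; 2× C (X3) → match; 2× O (X1) → no; 2× O (X2) → no.
That gives 2 matching atoms.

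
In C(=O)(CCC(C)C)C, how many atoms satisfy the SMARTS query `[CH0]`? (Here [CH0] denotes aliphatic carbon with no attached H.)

1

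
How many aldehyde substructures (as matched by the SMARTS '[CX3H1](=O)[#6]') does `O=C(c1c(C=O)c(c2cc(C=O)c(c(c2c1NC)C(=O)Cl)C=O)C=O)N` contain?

[CX3H1](=O)[#6] is the SMARTS for an aldehyde: an sp2 carbon with one H, double-bonded to O and single-bonded to carbon.
The molecule carries 4 separate instances of an aldehyde (-CHO) meeting every constraint; each maps to a distinct set of atoms, giving 4 matches.

4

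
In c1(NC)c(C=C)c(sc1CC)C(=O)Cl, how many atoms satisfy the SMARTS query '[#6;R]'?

4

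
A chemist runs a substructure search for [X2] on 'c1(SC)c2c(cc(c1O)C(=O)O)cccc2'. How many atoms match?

3

Check the 16 heavy atoms by environment: 10× c (aromatic, X3) → no; 1× C (X3) → no; 1× O (X1) → no; 2× O (X2) → match; 1× S (X2) → match; 1× C (X4) → no.
Summing the matching environments: 2 + 1 = 3 matching atoms.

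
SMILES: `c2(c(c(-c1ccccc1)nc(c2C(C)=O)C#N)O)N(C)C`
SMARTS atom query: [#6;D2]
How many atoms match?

6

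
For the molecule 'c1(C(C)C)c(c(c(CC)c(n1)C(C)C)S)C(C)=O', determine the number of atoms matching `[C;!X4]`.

1

Check the 18 heavy atoms by environment: 1× n (aromatic, X2) → no; 5× c (aromatic, X3) → no; 1× C (X3) → match; 1× O (X1) → no; 9× C (X4) → no; 1× S (X2) → no.
That gives 1 matching atom.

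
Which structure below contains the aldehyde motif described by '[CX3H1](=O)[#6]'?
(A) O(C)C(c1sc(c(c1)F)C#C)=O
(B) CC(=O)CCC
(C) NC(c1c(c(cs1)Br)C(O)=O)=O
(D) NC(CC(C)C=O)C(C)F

[CX3H1](=O)[#6] describes an sp2 carbon with one H, double-bonded to O and single-bonded to carbon (an aldehyde).
(A) has a methyl-ester group (-C(=O)OCH3) but the carbonyl carbon has H0, not H1.
(B) has an acetyl/ketone group (-C(=O)CH3) but the carbonyl carbon has H0 (two carbon neighbours), not H1.
(C) has a carboxylic acid group (-C(=O)OH) but the carbonyl carbon has H0 and is bonded to O, not H1.
(D) contains an aldehyde (-CHO), which satisfies every atom and bond constraint.
So the answer is (D).

D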